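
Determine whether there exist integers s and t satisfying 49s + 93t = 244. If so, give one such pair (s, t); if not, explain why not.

s = 79, t = -39

49 and 93 are coprime, so 49s + 93t ranges over all of ℤ.
Euclidean algorithm: 93 = 1·49 + 44, 49 = 1·44 + 5, 44 = 8·5 + 4, 5 = 1·4 + 1, 4 = 4·1 + 0.
Back-substituting, 1 = 5 − 1·4 = 5 − (44 − 8·5) = −44 + 9·5 = −44 + 9·(49 − 1·44) = 9·49 − 10·44 = 9·49 − 10·(93 − 1·49) = −10·93 + 19·49; that is, 49·19 + 93·(-10) = 1.
Multiplying through by 244: s = 19·244 = 4636, t = (-10)·244 = -2440 is a solution.
The general solution is s = 4636 + 93k, t = -2440 − 49k; taking k = -49 gives the smaller pair s = 79, t = -39.
Check: 49·79 + 93·(-39) = 3871 − 3627 = 244. ✓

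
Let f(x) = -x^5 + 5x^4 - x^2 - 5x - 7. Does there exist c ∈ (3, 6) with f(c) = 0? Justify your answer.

Yes, f has a root in the interval.

f(3) = 131 and f(6) = -1369, which have opposite signs.
f is continuous everywhere (it is a polynomial), in particular on [3, 6].
The Intermediate Value Theorem then guarantees some c ∈ (3, 6) with f(c) = 0.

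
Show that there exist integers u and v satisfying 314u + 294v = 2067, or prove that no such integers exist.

Both 314 and 294 are divisible by gcd(314, 294) = 2, hence so is any combination 314u + 294v.
But 2067 is not a multiple of 2 (it leaves remainder 1).
Hence no integers u, v satisfy the equation.

No, no such integers exist.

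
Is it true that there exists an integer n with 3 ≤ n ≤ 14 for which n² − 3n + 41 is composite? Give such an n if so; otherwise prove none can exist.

n = 14

At n = 14: 14² − 3·14 + 41 = 195 = 3·65, which is composite.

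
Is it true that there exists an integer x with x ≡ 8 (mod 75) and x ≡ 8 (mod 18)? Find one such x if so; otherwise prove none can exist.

x = 8

gcd(75, 18) = 3. A simultaneous solution exists iff 8 ≡ 8 (mod 3); here 8 mod 3 = 2 = 8 mod 3, so it does.
The smallest candidate x = 8 works directly: 8 ≡ 8 (mod 18).
Verify: 8 = 0·75 + 8 and 8 = 0·18 + 8. ✓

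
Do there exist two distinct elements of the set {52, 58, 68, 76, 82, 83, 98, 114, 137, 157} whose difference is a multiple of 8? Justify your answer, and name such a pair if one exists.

Reduce each element mod 8: 52↦4, 58↦2, 68↦4, 76↦4, 82↦2, 83↦3, 98↦2, 114↦2, 137↦1, 157↦5. The residue 4 repeats (at 52 and 68), and 68 − 52 = 16 = 2·8.

Yes: 52 and 68.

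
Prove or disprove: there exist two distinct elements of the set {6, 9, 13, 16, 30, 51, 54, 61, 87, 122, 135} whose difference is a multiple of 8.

Reduce each element mod 8: 6↦6, 9↦1, 13↦5, 16↦0, 30↦6, 51↦3, 54↦6, 61↦5, 87↦7, 122↦2, 135↦7. The residue 6 repeats (at 6 and 30), and 30 − 6 = 24 = 3·8.

The pair (6, 30) works.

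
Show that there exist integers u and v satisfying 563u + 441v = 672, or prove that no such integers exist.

563 and 441 are coprime, so 563u + 441v ranges over all of ℤ.
Dividing repeatedly: 563 = 1·441 + 122, 441 = 3·122 + 75, 122 = 1·75 + 47, 75 = 1·47 + 28, 47 = 1·28 + 19, 28 = 1·19 + 9, 19 = 2·9 + 1, 9 = 9·1 + 0.
Working back up the chain: 1 = 19 − 2·9 = 19 − 2·(28 − 1·19) = −2·28 + 3·19 = −2·28 + 3·(47 − 1·28) = 3·47 − 5·28 = 3·47 − 5·(75 − 1·47) = −5·75 + 8·47 = −5·75 + 8·(122 − 1·75) = 8·122 − 13·75 = 8·122 − 13·(441 − 3·122) = −13·441 + 47·122 = −13·441 + 47·(563 − 1·441) = 47·563 − 60·441. So 563·47 + 441·(-60) = 1.
Multiplying through by 672: u = 47·672 = 31584, v = (-60)·672 = -40320 is a solution.
Shifting by a multiple of (441, −563) keeps it a solution: u = 31584 − 71·441 = 273, v = -40320 + 71·563 = -347.
Indeed 563·273 + 441·(-347) = 153699 − 153027 = 672.

u = 273, v = -347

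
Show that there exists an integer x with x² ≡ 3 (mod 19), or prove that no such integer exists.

No, no such integer exists.

Since (19 − x)² ≡ x² (mod 19), it suffices to square x = 0, 1, …, 9: the residues are 0, 1, 4, 9, 16, 6, 17, 11, 7, 5.
The set of squares mod 19 is therefore {0, 1, 4, 5, 6, 7, 9, 11, 16, 17}, which does not contain 3.
Hence no integer x has x² ≡ 3 (mod 19).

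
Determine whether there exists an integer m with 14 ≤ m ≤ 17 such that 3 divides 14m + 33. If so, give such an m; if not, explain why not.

Try m = 15: 14·15 + 33 = 243 = 81·3, which is divisible by 3.

m = 15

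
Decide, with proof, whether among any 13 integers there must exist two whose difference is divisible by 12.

Yes, this is always true.

There are exactly 12 possible remainders on division by 12.
Placing 13 integers into 12 classes, some class receives at least two — say a and b.
Their difference a − b is then a multiple of 12.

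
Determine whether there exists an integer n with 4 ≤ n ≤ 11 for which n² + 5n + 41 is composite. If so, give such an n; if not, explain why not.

At n = 5: 5² + 5·5 + 41 = 91 = 7·13, which is composite.

n = 5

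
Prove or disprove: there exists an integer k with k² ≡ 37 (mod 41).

k = 23

k = 23 works: 23² = 529, and 529 − 37 = 492 = 12·41.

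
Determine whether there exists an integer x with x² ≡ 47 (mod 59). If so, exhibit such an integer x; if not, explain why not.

59 is prime, so by Euler's criterion 47 is a square mod 59 iff 47^((59−1)/2) = 47^29 ≡ 1 (mod 59).
Repeated squaring mod 59: 47^2 = 2209 ≡ 26; 47^4 ≡ 26² = 676 ≡ 27; 47^8 ≡ 27² = 729 ≡ 21; 47^16 ≡ 21² = 441 ≡ 28.
Since 29 = 16 + 8 + 4 + 1, 47^29 ≡ 28 · 21 · 27 · 47; multiplying out mod 59: 28·21 = 588 ≡ 57, then 57·27 = 1539 ≡ 5, then 5·47 = 235 ≡ 58. Thus 47^29 ≡ 58 ≡ −1 (mod 59).
By Euler's criterion 47 is a quadratic non-residue mod 59: no x satisfies x² ≡ 47 (mod 59).

No such integer exists.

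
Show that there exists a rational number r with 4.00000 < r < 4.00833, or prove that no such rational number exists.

Scale by 121: the interval becomes (484.00000, 485.00793), which contains the integer 485.
Dividing back, 4.00000 < 485/121 < 4.00833, and 485/121 is rational.

r = 485/121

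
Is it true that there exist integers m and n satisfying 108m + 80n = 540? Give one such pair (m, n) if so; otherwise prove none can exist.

m = 5, n = 0

Every value of 108m + 80n is a multiple of gcd(108, 80) = 4; since 4 ∣ 540, solutions exist.
Dividing through by 4 reduces the equation to 27m + 20n = 135.
Dividing repeatedly: 27 = 1·20 + 7, 20 = 2·7 + 6, 7 = 1·6 + 1, 6 = 6·1 + 0.
Unwinding: 1 = 7 − 1·6 = 7 − (20 − 2·7) = −20 + 3·7 = −20 + 3·(27 − 1·20) = 3·27 − 4·20, i.e. 27·3 + 20·(-4) = 1.
Multiplying through by 135: m = 3·135 = 405, n = (-4)·135 = -540 is a solution.
Subtracting 20·20 from m and adding 20·27 to n gives the tidier solution (5, 0).
Check: 108·5 + 80·0 = 540 + 0 = 540. ✓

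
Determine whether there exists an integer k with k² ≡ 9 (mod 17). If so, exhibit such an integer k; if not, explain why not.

k = 14

Take k = 14. Then 14² = 196 = 11·17 + 9, so 14² ≡ 9 (mod 17).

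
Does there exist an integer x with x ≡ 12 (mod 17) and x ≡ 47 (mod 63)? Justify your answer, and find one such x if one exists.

x = 488

Since 17 and 63 share no common factor, CRT says the pair of congruences has a solution (unique mod 1071).
Any solution of the first congruence is x = 12 + 17t; substituting into the second, 17t ≡ 47 − 12 ≡ 35 (mod 63).
Invert 17 mod 63 by the Euclidean algorithm: 63 = 3·17 + 12, 17 = 1·12 + 5, 12 = 2·5 + 2, 5 = 2·2 + 1, 2 = 2·1 + 0; back-substituting, 1 = 5 − 2·2 = 5 − 2·(12 − 2·5) = −2·12 + 5·5 = −2·12 + 5·(17 − 1·12) = 5·17 − 7·12 = 5·17 − 7·(63 − 3·17) = −7·63 + 26·17. Hence 17·26 ≡ 1, so 17⁻¹ ≡ 26 (mod 63).
Multiplying by 26: t ≡ 26·35 = 910 ≡ 28 (mod 63).
Taking t = 28 gives x = 12 + 17·28 = 488.
Verify: 488 = 28·17 + 12 and 488 = 7·63 + 47. ✓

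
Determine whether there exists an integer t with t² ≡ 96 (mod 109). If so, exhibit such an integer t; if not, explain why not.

109 is prime, so by Euler's criterion 96 is a square mod 109 iff 96^((109−1)/2) = 96^54 ≡ 1 (mod 109).
Squaring successively (mod 109): 96^2 = 9216 ≡ 60; 96^4 ≡ 60² = 3600 ≡ 3; 96^8 ≡ 3² = 9 ≡ 9; 96^16 ≡ 9² = 81 ≡ 81; 96^32 ≡ 81² = 6561 ≡ 21.
Since 54 = 32 + 16 + 4 + 2, 96^54 ≡ 21 · 81 · 3 · 60; multiplying out mod 109: 21·81 = 1701 ≡ 66, then 66·3 = 198 ≡ 89, then 89·60 = 5340 ≡ 108. Thus 96^54 ≡ 108 ≡ −1 (mod 109).
The value −1 means 96 is a non-residue modulo 109, so t² ≡ 96 (mod 109) is impossible.

No such integer exists.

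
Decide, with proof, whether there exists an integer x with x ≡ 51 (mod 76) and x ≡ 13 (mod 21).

x = 811

gcd(76, 21) = 1, so the Chinese Remainder Theorem guarantees exactly one residue class mod 1596 satisfying both.
Any solution of the first congruence is x = 51 + 76t; substituting into the second, 76t ≡ 13 − 51 ≡ 4 (mod 21).
76 ≡ 13 (mod 21), so this reads 13t ≡ 4 (mod 21). Note 13·13 = 169 ≡ 1 (mod 21) (as 169 − 1 = 8·21), so 13⁻¹ ≡ 13.
Therefore t ≡ 13·4 = 52 ≡ 10 (mod 21).
Taking t = 10 gives x = 51 + 76·10 = 811.
Indeed 811 ≡ 51 (mod 76) and 811 ≡ 13 (mod 21).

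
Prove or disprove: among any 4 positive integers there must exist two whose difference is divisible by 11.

Take the 4 consecutive integers 35, 36, 37, 38: their residues mod 11 are all distinct because 4 ≤ 11.
The differences between them range over 1, …, 3, none of which is divisible by 11.

No, the set {35, 36, 37, 38} is a counterexample.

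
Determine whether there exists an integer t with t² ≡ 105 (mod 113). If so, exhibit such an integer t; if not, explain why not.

t = 52 works: 52² = 2704, and 2704 − 105 = 2599 = 23·113.

t = 52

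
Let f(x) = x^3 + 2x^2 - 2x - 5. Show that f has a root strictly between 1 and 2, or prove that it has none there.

f(1) = -4 and f(2) = 7, which have opposite signs.
As a polynomial, f is continuous on every closed interval.
By the Intermediate Value Theorem, f takes the value 0 somewhere in the open interval.

Yes, f has a root in the interval.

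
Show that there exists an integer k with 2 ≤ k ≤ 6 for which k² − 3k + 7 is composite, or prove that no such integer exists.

At k = 6: 6² − 3·6 + 7 = 25 = 5·5, which is composite.

k = 6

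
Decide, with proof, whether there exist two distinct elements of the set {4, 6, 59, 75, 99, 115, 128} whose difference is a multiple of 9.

No such pair exists.

Two integers differ by a multiple of 9 exactly when they have the same residue mod 9. The residues are 4↦4, 6↦6, 59↦5, 75↦3, 99↦0, 115↦7, 128↦2.
No residue repeats among the 7 elements, so no pair has difference ≡ 0 (mod 9).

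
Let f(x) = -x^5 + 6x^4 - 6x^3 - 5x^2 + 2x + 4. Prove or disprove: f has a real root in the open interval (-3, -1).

The endpoint values f(-3) = 844 and f(-1) = 10 are both positive. Claim: f(x) > 0 for every x in (-3, -1).
Substitute x = -1 − u, where 0 < u < 2 on the interval. Expanding, f(-1 − u) = u^5 + 11u^4 + 40u^3 + 59u^2 + 35u + 10.
The nonzero coefficients here are all positive, so for u > 0 every term is positive (or zero), and the constant term 10 is strictly positive.
So f is strictly positive on (-3, -1); no root exists in the interval.

No such root exists.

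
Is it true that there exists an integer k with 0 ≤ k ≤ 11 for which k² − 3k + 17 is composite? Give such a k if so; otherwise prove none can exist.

At k = 6: 6² − 3·6 + 17 = 35 = 5·7, which is composite.

k = 6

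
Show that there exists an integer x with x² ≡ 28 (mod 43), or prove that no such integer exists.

43 is prime, so by Euler's criterion 28 is a square mod 43 iff 28^((43−1)/2) = 28^21 ≡ 1 (mod 43).
Repeated squaring mod 43: 28^2 = 784 ≡ 10; 28^4 ≡ 10² = 100 ≡ 14; 28^8 ≡ 14² = 196 ≡ 24; 28^16 ≡ 24² = 576 ≡ 17.
Since 21 = 16 + 4 + 1, 28^21 ≡ 17 · 14 · 28; multiplying out mod 43: 17·14 = 238 ≡ 23, then 23·28 = 644 ≡ 42. Thus 28^21 ≡ 42 ≡ −1 (mod 43).
The value −1 means 28 is a non-residue modulo 43, so x² ≡ 28 (mod 43) is impossible.

No such integer exists.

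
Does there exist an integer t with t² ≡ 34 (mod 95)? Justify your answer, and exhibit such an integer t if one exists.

Since 19 ∣ 95, a solution of t² ≡ 34 (mod 95) would also satisfy t² ≡ 34 ≡ 15 (mod 19).
Since (19 − t)² ≡ t² (mod 19), it suffices to square t = 0, 1, …, 9: the residues are 0, 1, 4, 9, 16, 6, 17, 11, 7, 5.
So the quadratic residues mod 19 are {0, 1, 4, 5, 6, 7, 9, 11, 16, 17}, and 15 is not among them.
Hence no integer t has t² ≡ 34 (mod 95).

There is no such integer.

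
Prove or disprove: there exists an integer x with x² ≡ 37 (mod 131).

No, no such integer exists.

131 is prime, so by Euler's criterion 37 is a square mod 131 iff 37^((131−1)/2) = 37^65 ≡ 1 (mod 131).
Squaring successively (mod 131): 37^2 = 1369 ≡ 59; 37^4 ≡ 59² = 3481 ≡ 75; 37^8 ≡ 75² = 5625 ≡ 123; 37^16 ≡ 123² = 15129 ≡ 64; 37^32 ≡ 64² = 4096 ≡ 35; 37^64 ≡ 35² = 1225 ≡ 46.
Since 65 = 64 + 1, 37^65 ≡ 46 · 37; multiplying out mod 131: 46·37 = 1702 ≡ 130. Thus 37^65 ≡ 130 ≡ −1 (mod 131).
By Euler's criterion 37 is a quadratic non-residue mod 131: no x satisfies x² ≡ 37 (mod 131).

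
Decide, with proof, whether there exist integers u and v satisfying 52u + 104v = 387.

No such integers exist.

Both 52 and 104 are divisible by gcd(52, 104) = 52, hence so is any combination 52u + 104v.
But 387 is not a multiple of 52 (it leaves remainder 23).
Hence no integers u, v satisfy the equation.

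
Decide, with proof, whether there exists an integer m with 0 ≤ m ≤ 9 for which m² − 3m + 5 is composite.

m = 5

At m = 5: 5² − 3·5 + 5 = 15 = 3·5, which is composite.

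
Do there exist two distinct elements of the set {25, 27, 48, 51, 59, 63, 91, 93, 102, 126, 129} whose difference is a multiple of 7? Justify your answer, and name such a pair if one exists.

Reduce each element mod 7: 25↦4, 27↦6, 48↦6, 51↦2, 59↦3, 63↦0, 91↦0, 93↦2, 102↦4, 126↦0, 129↦3. The residue 4 repeats (at 25 and 102), and 102 − 25 = 77 = 11·7.

Yes: 25 and 102.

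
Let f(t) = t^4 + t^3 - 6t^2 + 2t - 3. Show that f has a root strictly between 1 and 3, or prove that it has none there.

f(1) = -5 and f(3) = 57, which have opposite signs.
Since f is a polynomial it is continuous on [1, 3].
By the Intermediate Value Theorem f must vanish at some point of (1, 3).

Such a root exists.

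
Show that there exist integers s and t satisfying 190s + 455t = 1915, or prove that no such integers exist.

Since gcd(190, 455) = 5 and 1915 = 5·383, Bézout's identity guarantees a solution.
Dividing through by 5 reduces the equation to 38s + 91t = 383.
Run the Euclidean algorithm on 91 and 38: 91 = 2·38 + 15, 38 = 2·15 + 8, 15 = 1·8 + 7, 8 = 1·7 + 1, 7 = 7·1 + 0.
Back-substituting, 1 = 8 − 1·7 = 8 − (15 − 1·8) = −15 + 2·8 = −15 + 2·(38 − 2·15) = 2·38 − 5·15 = 2·38 − 5·(91 − 2·38) = −5·91 + 12·38; that is, 38·12 + 91·(-5) = 1.
Multiplying through by 383: s = 12·383 = 4596, t = (-5)·383 = -1915 is a solution.
The general solution is s = 4596 + 91k, t = -1915 − 38k; taking k = -50 gives the smaller pair s = 46, t = -15.
Indeed 190·46 + 455·(-15) = 8740 − 6825 = 1915.

s = 46, t = -15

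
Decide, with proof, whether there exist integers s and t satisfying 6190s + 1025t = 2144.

There are no such integers.

Both 6190 and 1025 are divisible by gcd(6190, 1025) = 5, hence so is any combination 6190s + 1025t.
But 2144 = 5·428 + 4, so 5 ∤ 2144.
Therefore 6190s + 1025t = 2144 has no solution in integers.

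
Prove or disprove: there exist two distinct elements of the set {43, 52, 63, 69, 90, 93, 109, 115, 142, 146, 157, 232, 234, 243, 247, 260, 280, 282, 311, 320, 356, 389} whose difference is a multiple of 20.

43 mod 20 = 3 and 63 mod 20 = 3, so 63 − 43 = 20 = 1·20.

Yes: 43 and 63.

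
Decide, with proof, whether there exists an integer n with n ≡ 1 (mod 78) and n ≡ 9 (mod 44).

n = 625

gcd(78, 44) = 2. A simultaneous solution exists iff 1 ≡ 9 (mod 2); here 1 mod 2 = 1 = 9 mod 2, so it does.
Put n = 1 + 78t, so we need 78t ≡ 8 (mod 44), equivalently (divide by 2) 39t ≡ 4 (mod 22).
39 ≡ 17 (mod 22), so this reads 17t ≡ 4 (mod 22). Since 17·13 = 221 = 10·22 + 1, the inverse of 17 mod 22 is 13.
Therefore t ≡ 13·4 = 52 ≡ 8 (mod 22).
Then n = 1 + 78·8 = 625.
Verify: 625 = 8·78 + 1 and 625 = 14·44 + 9. ✓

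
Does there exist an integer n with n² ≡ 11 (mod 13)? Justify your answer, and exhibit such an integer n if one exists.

Squares mod 13 repeat after n = 6 (as (−n)² = n²); for n = 0..6 they are 0, 1, 4, 9, 3, 12, 10.
So the quadratic residues mod 13 are {0, 1, 3, 4, 9, 10, 12}, and 11 is not among them.
Therefore n² ≡ 11 (mod 13) has no solution.

There is no such integer.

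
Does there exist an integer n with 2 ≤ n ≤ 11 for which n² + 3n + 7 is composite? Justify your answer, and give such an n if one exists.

n = 8

At n = 8: 8² + 3·8 + 7 = 95 = 5·19, which is composite.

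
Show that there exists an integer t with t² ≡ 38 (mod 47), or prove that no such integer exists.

Apply Euler's criterion with the prime 47: 38 is a quadratic residue iff 38^23 ≡ 1 (mod 47), and a non-residue iff it is ≡ −1.
Squaring successively (mod 47): 38^2 = 1444 ≡ 34; 38^4 ≡ 34² = 1156 ≡ 28; 38^8 ≡ 28² = 784 ≡ 32; 38^16 ≡ 32² = 1024 ≡ 37.
Since 23 = 16 + 4 + 2 + 1, 38^23 ≡ 37 · 28 · 34 · 38; multiplying out mod 47: 37·28 = 1036 ≡ 2, then 2·34 = 68 ≡ 21, then 21·38 = 798 ≡ 46. Thus 38^23 ≡ 46 ≡ −1 (mod 47).
The value −1 means 38 is a non-residue modulo 47, so t² ≡ 38 (mod 47) is impossible.

There is no such integer.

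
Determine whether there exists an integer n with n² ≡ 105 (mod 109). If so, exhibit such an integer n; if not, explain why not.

Take n = 43. Then 43² = 1849 = 16·109 + 105, so 43² ≡ 105 (mod 109).

n = 43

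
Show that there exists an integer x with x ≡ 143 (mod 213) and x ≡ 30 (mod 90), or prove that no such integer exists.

gcd(213, 90) = 3. If x ≡ 143 (mod 213) and x ≡ 30 (mod 90), then x ≡ 143 (mod 3) and x ≡ 30 (mod 3).
These are incompatible: 143 − 30 = 113 is not divisible by 3.
Hence the system has no solution.

There is no such integer.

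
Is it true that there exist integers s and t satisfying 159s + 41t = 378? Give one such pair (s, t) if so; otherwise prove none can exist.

s = 31, t = -111

Since gcd(159, 41) = 1, every integer is an integer combination of 159 and 41.
Run the Euclidean algorithm on 159 and 41: 159 = 3·41 + 36, 41 = 1·36 + 5, 36 = 7·5 + 1, 5 = 5·1 + 0.
Working back up the chain: 1 = 36 − 7·5 = 36 − 7·(41 − 1·36) = −7·41 + 8·36 = −7·41 + 8·(159 − 3·41) = 8·159 − 31·41. So 159·8 + 41·(-31) = 1.
Multiplying through by 378: s = 8·378 = 3024, t = (-31)·378 = -11718 is a solution.
Subtracting 73·41 from s and adding 73·159 to t gives the tidier solution (31, -111).
Check: 159·31 + 41·(-111) = 4929 − 4551 = 378. ✓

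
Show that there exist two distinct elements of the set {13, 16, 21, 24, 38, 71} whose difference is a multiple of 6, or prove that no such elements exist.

No, no such pair exists.

Two integers differ by a multiple of 6 exactly when they have the same residue mod 6. The residues are 13↦1, 16↦4, 21↦3, 24↦0, 38↦2, 71↦5.
All 6 residues are distinct, so no two elements differ by a multiple of 6.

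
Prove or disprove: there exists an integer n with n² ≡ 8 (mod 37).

37 is prime, so by Euler's criterion 8 is a square mod 37 iff 8^((37−1)/2) = 8^18 ≡ 1 (mod 37).
Repeated squaring mod 37: 8^2 = 64 ≡ 27; 8^4 ≡ 27² = 729 ≡ 26; 8^8 ≡ 26² = 676 ≡ 10; 8^16 ≡ 10² = 100 ≡ 26.
Since 18 = 16 + 2, 8^18 ≡ 26 · 27; multiplying out mod 37: 26·27 = 702 ≡ 36. Thus 8^18 ≡ 36 ≡ −1 (mod 37).
The value −1 means 8 is a non-residue modulo 37, so n² ≡ 8 (mod 37) is impossible.

There is no such integer.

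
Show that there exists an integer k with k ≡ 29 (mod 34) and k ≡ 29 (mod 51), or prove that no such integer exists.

gcd(34, 51) = 17. A simultaneous solution exists iff 29 ≡ 29 (mod 17); here 29 mod 17 = 12 = 29 mod 17, so it does.
The smallest candidate k = 29 works directly: 29 ≡ 29 (mod 51).
Verify: 29 = 0·34 + 29 and 29 = 0·51 + 29. ✓

k = 29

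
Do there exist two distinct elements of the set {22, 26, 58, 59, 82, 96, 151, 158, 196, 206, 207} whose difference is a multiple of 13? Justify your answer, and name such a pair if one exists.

No such pair exists.

Two integers differ by a multiple of 13 exactly when they have the same residue mod 13. The residues are 22↦9, 26↦0, 58↦6, 59↦7, 82↦4, 96↦5, 151↦8, 158↦2, 196↦1, 206↦11, 207↦12.
These 11 residues are pairwise different, hence no difference of two elements is divisible by 13.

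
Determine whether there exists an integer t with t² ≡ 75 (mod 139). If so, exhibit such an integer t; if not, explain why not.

No such integer exists.

139 is prime, so by Euler's criterion 75 is a square mod 139 iff 75^((139−1)/2) = 75^69 ≡ 1 (mod 139).
Repeated squaring mod 139: 75^2 = 5625 ≡ 65; 75^4 ≡ 65² = 4225 ≡ 55; 75^8 ≡ 55² = 3025 ≡ 106; 75^16 ≡ 106² = 11236 ≡ 116; 75^32 ≡ 116² = 13456 ≡ 112; 75^64 ≡ 112² = 12544 ≡ 34.
Since 69 = 64 + 4 + 1, 75^69 ≡ 34 · 55 · 75; multiplying out mod 139: 34·55 = 1870 ≡ 63, then 63·75 = 4725 ≡ 138. Thus 75^69 ≡ 138 ≡ −1 (mod 139).
By Euler's criterion 75 is a quadratic non-residue mod 139: no t satisfies t² ≡ 75 (mod 139).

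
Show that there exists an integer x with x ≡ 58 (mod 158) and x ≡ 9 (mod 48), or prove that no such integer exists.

gcd(158, 48) = 2. If x ≡ 58 (mod 158) and x ≡ 9 (mod 48), then x ≡ 58 (mod 2) and x ≡ 9 (mod 2).
However 58 ≡ 0 and 9 ≡ 1 (mod 2), and 0 ≠ 1.
Hence the system has no solution.

There is no such integer.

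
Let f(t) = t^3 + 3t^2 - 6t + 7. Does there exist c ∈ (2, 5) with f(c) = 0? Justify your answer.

f has no root in that interval.

The endpoint values f(2) = 15 and f(5) = 177 are both positive. Claim: f(t) > 0 for every t in (2, 5).
Shift to the endpoint 2: with t = 2 + u (0 < u < 3), one computes f(2 + u) = u^3 + 9u^2 + 18u + 15.
The nonzero coefficients here are all positive, so for u > 0 every term is positive (or zero), and the constant term 15 is strictly positive.
Therefore f(t) > 0 throughout (2, 5), and f has no zero there.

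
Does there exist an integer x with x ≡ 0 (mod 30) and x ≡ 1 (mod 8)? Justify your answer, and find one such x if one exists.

Reduce both congruences modulo 2, which divides 30 and 8: they say x ≡ 0 (mod 2) and x ≡ 1 (mod 2).
These are incompatible: 0 − 1 = -1 is not divisible by 2.
Hence the system has no solution.

No such integer exists.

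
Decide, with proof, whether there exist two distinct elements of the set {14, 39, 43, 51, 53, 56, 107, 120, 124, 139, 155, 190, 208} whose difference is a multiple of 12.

Both 39 and 51 leave remainder 3 on division by 12; their difference 12 = 1·12 is a multiple of 12.

39 and 51 are such a pair.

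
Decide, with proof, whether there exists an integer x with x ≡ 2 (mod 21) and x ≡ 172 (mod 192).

There is no such integer.

Reduce both congruences modulo 3, which divides 21 and 192: they say x ≡ 2 (mod 3) and x ≡ 172 (mod 3).
However 2 ≡ 2 and 172 ≡ 1 (mod 3), and 2 ≠ 1.
Therefore no such x exists.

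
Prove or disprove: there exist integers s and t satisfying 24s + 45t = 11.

There are no such integers.

Any value of 24s + 45t is a multiple of gcd(24, 45) = 3.
However 11 leaves remainder 2 on division by 3.
Hence no integers s, t satisfy the equation.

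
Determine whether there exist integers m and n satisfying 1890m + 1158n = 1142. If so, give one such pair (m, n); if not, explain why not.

No, no such integers exist.

Both 1890 and 1158 are divisible by gcd(1890, 1158) = 6, hence so is any combination 1890m + 1158n.
But 1142 is not a multiple of 6 (it leaves remainder 2).
Therefore 1890m + 1158n = 1142 has no solution in integers.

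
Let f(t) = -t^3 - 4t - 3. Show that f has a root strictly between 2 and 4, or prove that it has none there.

Evaluate at the endpoints: f(2) = -19, f(4) = -83 — same sign (negative).
The derivative f'(t) = -3t^2 - 4 is a quadratic with discriminant 0² − 4·(-3)·(-4) = -48 < 0; it never vanishes, so it is always negative (sign of the leading coefficient).
Hence f is strictly decreasing on ℝ, and in particular on [2, 4]. A strictly monotone function with same-sign endpoint values stays negative on the whole interval, so f has no zero in (2, 4).

No.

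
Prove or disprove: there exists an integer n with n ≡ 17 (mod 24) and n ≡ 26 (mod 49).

The moduli 24 and 49 are coprime, so by the Chinese Remainder Theorem a unique solution modulo 1176 exists.
Write n = 17 + 24t and require 17 + 24t ≡ 26 (mod 49), i.e. 24t ≡ 9 (mod 49).
Note 24·47 = 1128 ≡ 1 (mod 49) (as 1128 − 1 = 23·49), so 24⁻¹ ≡ 47.
Multiplying by 47: t ≡ 47·9 = 423 ≡ 31 (mod 49).
Taking t = 31 gives n = 17 + 24·31 = 761.
Indeed 761 ≡ 17 (mod 24) and 761 ≡ 26 (mod 49).

n = 761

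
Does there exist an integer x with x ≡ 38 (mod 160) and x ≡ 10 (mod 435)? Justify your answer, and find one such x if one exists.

No, no such integer exists.

Both moduli are multiples of 5 = gcd(160, 435), so any solution would satisfy x ≡ 38 and x ≡ 10 modulo 5 simultaneously.
But 38 mod 5 = 3 while 10 mod 5 = 0, a contradiction.
Hence the system has no solution.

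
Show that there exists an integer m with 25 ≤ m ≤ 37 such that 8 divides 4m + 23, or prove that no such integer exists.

There is no such integer m in that range.

For m = 25, 26, …, 37 the values of 4m + 23 modulo 8 are 3, 7, 3, 7, 3, 7, 3, 7, 3, 7, 3, 7, 3 respectively.
None is 0, so 8 never divides 4m + 23 on this range.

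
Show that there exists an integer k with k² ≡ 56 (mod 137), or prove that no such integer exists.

Take k = 78. Then 78² = 6084 = 44·137 + 56, so 78² ≡ 56 (mod 137).

k = 78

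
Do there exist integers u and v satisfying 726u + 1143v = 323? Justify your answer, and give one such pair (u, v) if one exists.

gcd(726, 1143) = 3, so every integer of the form 726u + 1143v is a multiple of 3.
However 323 leaves remainder 2 on division by 3.
Hence no integers u, v satisfy the equation.

There are no such integers.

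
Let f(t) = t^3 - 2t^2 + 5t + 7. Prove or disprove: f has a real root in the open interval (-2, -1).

Evaluate at the endpoints: f(-2) = -19, f(-1) = -1 — same sign (negative).
f'(t) = 3t^2 - 4t + 5 has discriminant (-4)² − 4·3·5 = -44 < 0, so f' has no real roots and is positive for every real t.
Hence f is strictly increasing on ℝ, and in particular on [-2, -1]. A strictly monotone function with same-sign endpoint values stays negative on the whole interval, so f has no zero in (-2, -1).

f has no root in that interval.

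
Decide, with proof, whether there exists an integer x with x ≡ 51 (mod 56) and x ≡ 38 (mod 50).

No such integer exists.

Both moduli are multiples of 2 = gcd(56, 50), so any solution would satisfy x ≡ 51 and x ≡ 38 modulo 2 simultaneously.
But 51 mod 2 = 1 while 38 mod 2 = 0, a contradiction.
Therefore no such x exists.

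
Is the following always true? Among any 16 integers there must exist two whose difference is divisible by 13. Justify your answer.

Each integer lies in one of the 13 residue classes modulo 13.
Placing 16 integers into 13 classes, some class receives at least two — say a and b.
Equal remainders mean a − b ≡ 0 (mod 13), so 13 divides their difference.

Yes, this is always true.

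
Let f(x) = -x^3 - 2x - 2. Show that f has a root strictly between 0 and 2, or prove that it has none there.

f has no root in that interval.

Evaluate at the endpoints: f(0) = -2, f(2) = -14 — same sign (negative).
f'(x) = -3x^2 - 2 has discriminant 0² − 4·(-3)·(-2) = -24 < 0, so f' has no real roots and is negative for every real x.
Hence f is strictly decreasing on ℝ, and in particular on [0, 2]. A strictly monotone function with same-sign endpoint values stays negative on the whole interval, so f has no zero in (0, 2).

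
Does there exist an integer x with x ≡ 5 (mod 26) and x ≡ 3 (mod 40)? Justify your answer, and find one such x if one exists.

The moduli are not coprime: gcd(26, 40) = 2. Compatibility requires 2 ∣ (3 − 5) = -2, which holds, so solutions exist.
List candidates x ≡ 5 (mod 26): 5, 31, 57, 83. Modulo 40 these are 5, 31, 17, 3; 83 gives 3 as required.
Check: 83 mod 26 = 5, 83 mod 40 = 3. ✓

x = 83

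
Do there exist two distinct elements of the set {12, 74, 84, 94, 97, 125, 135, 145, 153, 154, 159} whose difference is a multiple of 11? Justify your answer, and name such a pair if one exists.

Two integers differ by a multiple of 11 exactly when they have the same residue mod 11. The residues are 12↦1, 74↦8, 84↦7, 94↦6, 97↦9, 125↦4, 135↦3, 145↦2, 153↦10, 154↦0, 159↦5.
All 11 residues are distinct, so no two elements differ by a multiple of 11.

There is no such pair.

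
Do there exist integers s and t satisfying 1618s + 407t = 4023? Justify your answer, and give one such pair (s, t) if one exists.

s = 371, t = -1465

Since gcd(1618, 407) = 1, every integer is an integer combination of 1618 and 407.
Dividing repeatedly: 1618 = 3·407 + 397, 407 = 1·397 + 10, 397 = 39·10 + 7, 10 = 1·7 + 3, 7 = 2·3 + 1, 3 = 3·1 + 0.
Unwinding: 1 = 7 − 2·3 = 7 − 2·(10 − 1·7) = −2·10 + 3·7 = −2·10 + 3·(397 − 39·10) = 3·397 − 119·10 = 3·397 − 119·(407 − 1·397) = −119·407 + 122·397 = −119·407 + 122·(1618 − 3·407) = 122·1618 − 485·407, i.e. 1618·122 + 407·(-485) = 1.
Times 4023: 1618·490806 + 407·(-1951155) = 4023, so (490806, -1951155) solves it.
The general solution is s = 490806 + 407k, t = -1951155 − 1618k; taking k = -1205 gives the smaller pair s = 371, t = -1465.
Check: 1618·371 + 407·(-1465) = 600278 − 596255 = 4023. ✓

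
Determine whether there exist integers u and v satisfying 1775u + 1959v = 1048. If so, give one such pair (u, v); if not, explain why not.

1775 and 1959 are coprime, so 1775u + 1959v ranges over all of ℤ.
Dividing repeatedly: 1959 = 1·1775 + 184, 1775 = 9·184 + 119, 184 = 1·119 + 65, 119 = 1·65 + 54, 65 = 1·54 + 11, 54 = 4·11 + 10, 11 = 1·10 + 1, 10 = 10·1 + 0.
Unwinding: 1 = 11 − 1·10 = 11 − (54 − 4·11) = −54 + 5·11 = −54 + 5·(65 − 1·54) = 5·65 − 6·54 = 5·65 − 6·(119 − 1·65) = −6·119 + 11·65 = −6·119 + 11·(184 − 1·119) = 11·184 − 17·119 = 11·184 − 17·(1775 − 9·184) = −17·1775 + 164·184 = −17·1775 + 164·(1959 − 1·1775) = 164·1959 − 181·1775, i.e. 1775·(-181) + 1959·164 = 1.
Scaling by 1048 gives the particular solution (u, v) = (-189688, 171872).
The general solution is u = -189688 + 1959k, v = 171872 − 1775k; taking k = 97 gives the smaller pair u = 335, v = -303.
Check: 1775·335 + 1959·(-303) = 594625 − 593577 = 1048. ✓

u = 335, v = -303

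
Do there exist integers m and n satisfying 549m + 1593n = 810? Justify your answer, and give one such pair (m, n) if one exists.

gcd(549, 1593) = 9, and 9 divides 810, so integer solutions exist.
Dividing through by 9 reduces the equation to 61m + 177n = 90.
Dividing repeatedly: 177 = 2·61 + 55, 61 = 1·55 + 6, 55 = 9·6 + 1, 6 = 6·1 + 0.
Working back up the chain: 1 = 55 − 9·6 = 55 − 9·(61 − 1·55) = −9·61 + 10·55 = −9·61 + 10·(177 − 2·61) = 10·177 − 29·61. So 61·(-29) + 177·10 = 1.
Multiplying through by 90: m = (-29)·90 = -2610, n = 10·90 = 900 is a solution.
Shifting by a multiple of (177, −61) keeps it a solution: m = -2610 + 15·177 = 45, n = 900 − 15·61 = -15.
Check: 549·45 + 1593·(-15) = 24705 − 23895 = 810. ✓

m = 45, n = -15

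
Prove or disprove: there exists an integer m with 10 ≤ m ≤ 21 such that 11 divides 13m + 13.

m = 10 works, since 13·10 + 13 = 143 = 13·11.

m = 10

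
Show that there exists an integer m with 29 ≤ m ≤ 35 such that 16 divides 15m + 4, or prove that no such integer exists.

For m = 29, 30, …, 35 the values of 15m + 4 modulo 16 are 7, 6, 5, 4, 3, 2, 1 respectively.
Since 0 is absent from this list, 16 ∤ 15m + 4 for every m with 29 ≤ m ≤ 35.

No such integer m in that range exists.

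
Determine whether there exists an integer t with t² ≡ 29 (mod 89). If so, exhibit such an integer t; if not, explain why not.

Apply Euler's criterion with the prime 89: 29 is a quadratic residue iff 29^44 ≡ 1 (mod 89), and a non-residue iff it is ≡ −1.
Repeated squaring mod 89: 29^2 = 841 ≡ 40; 29^4 ≡ 40² = 1600 ≡ 87; 29^8 ≡ 87² = 7569 ≡ 4; 29^16 ≡ 4² = 16 ≡ 16; 29^32 ≡ 16² = 256 ≡ 78.
Since 44 = 32 + 8 + 4, 29^44 ≡ 78 · 4 · 87; multiplying out mod 89: 78·4 = 312 ≡ 45, then 45·87 = 3915 ≡ 88. Thus 29^44 ≡ 88 ≡ −1 (mod 89).
By Euler's criterion 29 is a quadratic non-residue mod 89: no t satisfies t² ≡ 29 (mod 89).

No, no such integer exists.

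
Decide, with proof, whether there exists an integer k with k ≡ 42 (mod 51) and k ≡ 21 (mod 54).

gcd(51, 54) = 3. A simultaneous solution exists iff 42 ≡ 21 (mod 3); here 42 mod 3 = 0 = 21 mod 3, so it does.
Step through k = 42, 42 + 51, 42 + 2·51, …: the values 42, 93, 144, 195, 246, 297, 348, 399 reduce mod 54 to 42, 39, 36, 33, 30, 27, 24, 21. The value 399 hits 21.
Check: 399 mod 51 = 42, 399 mod 54 = 21. ✓

k = 399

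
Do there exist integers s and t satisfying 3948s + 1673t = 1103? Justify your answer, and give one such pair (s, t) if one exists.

No, no such integers exist.

Both 3948 and 1673 are divisible by gcd(3948, 1673) = 7, hence so is any combination 3948s + 1673t.
But 1103 = 7·157 + 4, so 7 ∤ 1103.
So the equation is unsolvable over ℤ.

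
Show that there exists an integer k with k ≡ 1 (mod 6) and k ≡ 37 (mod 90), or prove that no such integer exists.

The moduli are not coprime: gcd(6, 90) = 6. Compatibility requires 6 ∣ (37 − 1) = 36, which holds, so solutions exist.
The integers ≡ 1 (mod 6) are 1, 7, 13, 19, 25, 31, 37, …; their remainders mod 90 are 1, 7, 13, 19, 25, 31, 37, so k = 37 is the first that is ≡ 37 (mod 90).
Indeed 37 ≡ 1 (mod 6) and 37 ≡ 37 (mod 90).

k = 37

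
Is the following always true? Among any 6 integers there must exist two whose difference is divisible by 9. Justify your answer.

Take the 6 consecutive integers 38, 39, …, 43: their residues mod 9 are all distinct because 6 ≤ 9.
No two share a residue, so no pair has difference divisible by 9; the claim fails for this set.

No, the set {38, 39, 40, 41, 42, 43} is a counterexample.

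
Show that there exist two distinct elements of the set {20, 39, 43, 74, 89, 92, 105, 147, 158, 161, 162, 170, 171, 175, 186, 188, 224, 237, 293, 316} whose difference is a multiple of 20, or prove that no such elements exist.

Reduce each element modulo 20: 20↦0, 39↦19, 43↦3, 74↦14, 89↦9, 92↦12, 105↦5, 147↦7, 158↦18, 161↦1, 162↦2, 170↦10, 171↦11, 175↦15, 186↦6, 188↦8, 224↦4, 237↦17, 293↦13, 316↦16.
No residue repeats among the 20 elements, so no pair has difference ≡ 0 (mod 20).

No, no such pair exists.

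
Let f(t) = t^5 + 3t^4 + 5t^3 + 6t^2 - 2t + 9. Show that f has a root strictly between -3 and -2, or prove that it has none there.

Yes, f has a root in the interval.

f(-3) = -66 and f(-2) = 13, which have opposite signs.
As a polynomial, f is continuous on every closed interval.
By the Intermediate Value Theorem f must vanish at some point of (-3, -2).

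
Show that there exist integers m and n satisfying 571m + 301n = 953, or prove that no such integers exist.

m = 212, n = -399

Since gcd(571, 301) = 1, every integer is an integer combination of 571 and 301.
Dividing repeatedly: 571 = 1·301 + 270, 301 = 1·270 + 31, 270 = 8·31 + 22, 31 = 1·22 + 9, 22 = 2·9 + 4, 9 = 2·4 + 1, 4 = 4·1 + 0.
Unwinding: 1 = 9 − 2·4 = 9 − 2·(22 − 2·9) = −2·22 + 5·9 = −2·22 + 5·(31 − 1·22) = 5·31 − 7·22 = 5·31 − 7·(270 − 8·31) = −7·270 + 61·31 = −7·270 + 61·(301 − 1·270) = 61·301 − 68·270 = 61·301 − 68·(571 − 1·301) = −68·571 + 129·301, i.e. 571·(-68) + 301·129 = 1.
Times 953: 571·(-64804) + 301·122937 = 953, so (-64804, 122937) solves it.
Shifting by a multiple of (301, −571) keeps it a solution: m = -64804 + 216·301 = 212, n = 122937 − 216·571 = -399.
Indeed 571·212 + 301·(-399) = 121052 − 120099 = 953.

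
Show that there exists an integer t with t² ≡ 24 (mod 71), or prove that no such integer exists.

t = 38 works: 38² = 1444, and 1444 − 24 = 1420 = 20·71.

t = 38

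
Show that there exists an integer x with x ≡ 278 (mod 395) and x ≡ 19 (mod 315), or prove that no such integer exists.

There is no such integer.

Both moduli are multiples of 5 = gcd(395, 315), so any solution would satisfy x ≡ 278 and x ≡ 19 modulo 5 simultaneously.
However 278 ≡ 3 and 19 ≡ 4 (mod 5), and 3 ≠ 4.
Therefore no such x exists.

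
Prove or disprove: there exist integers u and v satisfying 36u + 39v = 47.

There are no such integers.

Both 36 and 39 are divisible by gcd(36, 39) = 3, hence so is any combination 36u + 39v.
However 47 leaves remainder 2 on division by 3.
Therefore 36u + 39v = 47 has no solution in integers.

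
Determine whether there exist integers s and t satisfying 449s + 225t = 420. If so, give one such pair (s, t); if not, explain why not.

s = 30, t = -58

449 and 225 are coprime, so 449s + 225t ranges over all of ℤ.
Run the Euclidean algorithm on 449 and 225: 449 = 1·225 + 224, 225 = 1·224 + 1, 224 = 224·1 + 0.
Working back up the chain: 1 = 225 − 1·224 = 225 − (449 − 1·225) = −449 + 2·225. So 449·(-1) + 225·2 = 1.
Multiplying through by 420: s = (-1)·420 = -420, t = 2·420 = 840 is a solution.
Adding 2·225 to s and subtracting 2·449 from t gives the tidier solution (30, -58).
Indeed 449·30 + 225·(-58) = 13470 − 13050 = 420.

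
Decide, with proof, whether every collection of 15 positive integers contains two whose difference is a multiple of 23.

Take the 15 consecutive integers 31, 32, …, 45: their residues mod 23 are all distinct because 15 ≤ 23.
No two share a residue, so no pair has difference divisible by 23; the claim fails for this set.

No; for instance {31, 32, 33, 34, 35, 36, 37, 38, 39, 40, 41, 42, 43, 44, 45} is a counterexample.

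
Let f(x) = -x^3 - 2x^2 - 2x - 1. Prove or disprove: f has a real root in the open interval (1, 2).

f has no root in that interval.

f(1) = -6 and f(2) = -21, both negative.
The derivative f'(x) = -3x^2 - 4x - 2 is a quadratic with discriminant (-4)² − 4·(-3)·(-2) = -8 < 0; it never vanishes, so it is always negative (sign of the leading coefficient).
So f is strictly decreasing; between 1 and 2 its values lie between f(1) = -6 and f(2) = -21, all negative. Therefore f has no root in (1, 2).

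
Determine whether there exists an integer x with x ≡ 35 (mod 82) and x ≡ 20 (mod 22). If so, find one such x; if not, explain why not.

No, no such integer exists.

Both moduli are multiples of 2 = gcd(82, 22), so any solution would satisfy x ≡ 35 and x ≡ 20 modulo 2 simultaneously.
However 35 ≡ 1 and 20 ≡ 0 (mod 2), and 1 ≠ 0.
Therefore no such x exists.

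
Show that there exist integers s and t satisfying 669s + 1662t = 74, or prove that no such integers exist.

No, no such integers exist.

Both 669 and 1662 are divisible by gcd(669, 1662) = 3, hence so is any combination 669s + 1662t.
However 74 leaves remainder 2 on division by 3.
Therefore 669s + 1662t = 74 has no solution in integers.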